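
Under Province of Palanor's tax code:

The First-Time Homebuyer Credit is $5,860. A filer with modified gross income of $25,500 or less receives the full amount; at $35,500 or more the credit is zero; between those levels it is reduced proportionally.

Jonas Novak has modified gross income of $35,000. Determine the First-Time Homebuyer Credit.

First-Time Homebuyer Credit: $35,000 is $9,500 into a $10,000 phase-out range, leaving 500/10,000 of the credit: $5,860 × 500/10,000 = $293.

$293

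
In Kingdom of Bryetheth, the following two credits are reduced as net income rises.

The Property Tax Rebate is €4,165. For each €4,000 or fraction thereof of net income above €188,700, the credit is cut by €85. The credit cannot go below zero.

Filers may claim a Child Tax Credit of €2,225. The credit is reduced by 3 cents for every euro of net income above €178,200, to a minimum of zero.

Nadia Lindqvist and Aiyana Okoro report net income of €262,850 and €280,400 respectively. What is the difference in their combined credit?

€340

Nadia (€262,850): Property Tax Rebate: income exceeds €188,700 by €74,150, which is 19 full-or-partial €4,000 increments; reduction = 19 × €85 = €1,615, leaving €2,550. Child Tax Credit: 3% of the €84,650 excess over €178,200 is €2,539.50 ≥ base, so the credit is €0. total €2,550 + €0 = €2,550
Aiyana (€280,400): Property Tax Rebate: income exceeds €188,700 by €91,700, which is 23 full-or-partial €4,000 increments; reduction = 23 × €85 = €1,955, leaving €2,210. Child Tax Credit: 3% of the €102,200 excess over €178,200 is €3,066 ≥ base, so the credit is €0. total €2,210 + €0 = €2,210
Difference: |€2,550 − €2,210| = €340.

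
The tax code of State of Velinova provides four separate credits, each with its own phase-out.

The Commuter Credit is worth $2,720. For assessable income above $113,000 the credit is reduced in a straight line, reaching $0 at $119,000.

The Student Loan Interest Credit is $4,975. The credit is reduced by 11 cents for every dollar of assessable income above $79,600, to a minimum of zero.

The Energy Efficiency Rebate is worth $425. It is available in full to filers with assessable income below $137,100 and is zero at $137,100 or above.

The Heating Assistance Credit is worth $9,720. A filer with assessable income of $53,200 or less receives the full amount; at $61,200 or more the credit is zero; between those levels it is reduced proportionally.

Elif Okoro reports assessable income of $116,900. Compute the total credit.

$2,249

Commuter Credit: $116,900 is $3,900 into a $6,000 phase-out range, leaving 2,100/6,000 of the credit: $2,720 × 2,100/6,000 = $952.
Student Loan Interest Credit: 11% of the $37,300 excess over $79,600 is $4,103; credit = $4,975 − $4,103 = $872.
Energy Efficiency Rebate: $116,900 is below the $137,100 cutoff, so the full $425 applies.
Heating Assistance Credit: $116,900 is at or above $61,200, so the credit is $0.
Total: $952 + $872 + $425 + $0 = $2,249.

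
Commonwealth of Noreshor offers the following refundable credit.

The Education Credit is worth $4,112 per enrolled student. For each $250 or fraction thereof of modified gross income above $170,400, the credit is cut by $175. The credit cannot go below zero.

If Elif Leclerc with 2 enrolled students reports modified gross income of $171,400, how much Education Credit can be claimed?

Education Credit: base = 2 × $4,112 = $8,224. income exceeds $170,400 by $1,000, which is 4 full-or-partial $250 increments; reduction = 4 × $175 = $700, leaving $7,524.

$7,524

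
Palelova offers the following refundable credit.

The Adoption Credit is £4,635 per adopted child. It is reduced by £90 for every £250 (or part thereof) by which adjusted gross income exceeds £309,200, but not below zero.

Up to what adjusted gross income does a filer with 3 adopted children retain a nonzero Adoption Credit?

Full credit = 3 × £4,635 = £13,905.
After 154 increments the reduction is 154 × £90 = £13,860, leaving £45; one more increment wipes it out. Increment 154 ends at excess 154 × £250 = £38,500, so the highest qualifying income is £309,200 + £38,500 = £347,700.

£347,700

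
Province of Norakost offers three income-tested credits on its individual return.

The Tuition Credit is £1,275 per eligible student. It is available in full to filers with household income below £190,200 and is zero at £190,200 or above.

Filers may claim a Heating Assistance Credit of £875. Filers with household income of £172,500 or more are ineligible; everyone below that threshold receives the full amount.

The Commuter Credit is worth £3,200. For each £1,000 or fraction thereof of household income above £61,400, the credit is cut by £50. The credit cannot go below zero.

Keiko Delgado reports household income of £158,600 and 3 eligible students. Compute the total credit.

Tuition Credit: base = 3 × £1,275 = £3,825. £158,600 is below the £190,200 cutoff, so the full £3,825 applies.
Heating Assistance Credit: £158,600 is below the £172,500 cutoff, so the full £875 applies.
Commuter Credit: income exceeds £61,400 by £97,200 → 98 increments × £50 = £4,900 ≥ base, so the credit is £0.
Total: £3,825 + £875 + £0 = £4,700.

£4,700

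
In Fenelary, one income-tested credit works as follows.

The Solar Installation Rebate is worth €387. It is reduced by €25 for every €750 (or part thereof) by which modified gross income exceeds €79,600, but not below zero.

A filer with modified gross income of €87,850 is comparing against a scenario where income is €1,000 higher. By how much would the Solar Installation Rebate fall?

At €87,850 — income exceeds €79,600 by €8,250, which is 11 full-or-partial €750 increments; reduction = 11 × €25 = €275, leaving €112.
At €88,850 — income exceeds €79,600 by €9,250, which is 13 full-or-partial €750 increments; reduction = 13 × €25 = €325, leaving €62.
Lost: €112 − €62 = €50.

€50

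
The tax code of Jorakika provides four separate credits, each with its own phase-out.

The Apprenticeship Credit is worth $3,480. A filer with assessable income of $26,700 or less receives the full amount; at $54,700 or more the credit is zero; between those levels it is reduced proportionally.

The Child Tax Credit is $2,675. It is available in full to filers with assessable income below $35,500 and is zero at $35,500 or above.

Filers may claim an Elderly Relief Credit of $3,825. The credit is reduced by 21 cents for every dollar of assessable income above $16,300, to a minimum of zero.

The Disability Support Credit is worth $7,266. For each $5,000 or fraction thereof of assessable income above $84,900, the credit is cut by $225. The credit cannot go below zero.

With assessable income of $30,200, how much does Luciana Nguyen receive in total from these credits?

Apprenticeship Credit: $30,200 is $3,500 into a $28,000 phase-out range, leaving 24,500/28,000 of the credit: $3,480 × 24,500/28,000 = $3,045.
Child Tax Credit: $30,200 is below the $35,500 cutoff, so the full $2,675 applies.
Elderly Relief Credit: 21% of the $13,900 excess over $16,300 is $2,919; credit = $3,825 − $2,919 = $906.
Disability Support Credit: $30,200 is at or below the $84,900 threshold, so the full $7,266 applies.
Total: $3,045 + $2,675 + $906 + $7,266 = $13,892.

$13,892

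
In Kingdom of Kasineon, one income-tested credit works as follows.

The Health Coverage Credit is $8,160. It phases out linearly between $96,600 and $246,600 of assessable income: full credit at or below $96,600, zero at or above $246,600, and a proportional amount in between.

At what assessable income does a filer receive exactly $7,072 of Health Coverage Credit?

$7,072 is 7,072/8,160 of the full $8,160, so 1,088/8,160 of the $150,000 range has been used: income = $96,600 + $150,000 × 1,088/8,160 = $116,600.

$116,600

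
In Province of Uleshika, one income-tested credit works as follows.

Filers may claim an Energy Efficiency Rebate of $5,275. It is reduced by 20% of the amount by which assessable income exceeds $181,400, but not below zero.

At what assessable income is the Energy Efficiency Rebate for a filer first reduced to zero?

$207,775

The credit falls by 20% of each dollar above $181,400, so it reaches zero when the excess is $5,275 / 20% = $26,375: income = $181,400 + $26,375 = $207,775.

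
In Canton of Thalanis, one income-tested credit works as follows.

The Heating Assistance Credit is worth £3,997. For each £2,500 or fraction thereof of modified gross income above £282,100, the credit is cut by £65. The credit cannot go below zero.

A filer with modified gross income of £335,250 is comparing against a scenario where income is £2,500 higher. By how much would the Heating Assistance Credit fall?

£65

At £335,250 — income exceeds £282,100 by £53,150, which is 22 full-or-partial £2,500 increments; reduction = 22 × £65 = £1,430, leaving £2,567.
At £337,750 — income exceeds £282,100 by £55,650, which is 23 full-or-partial £2,500 increments; reduction = 23 × £65 = £1,495, leaving £2,502.
Lost: £2,567 − £2,502 = £65.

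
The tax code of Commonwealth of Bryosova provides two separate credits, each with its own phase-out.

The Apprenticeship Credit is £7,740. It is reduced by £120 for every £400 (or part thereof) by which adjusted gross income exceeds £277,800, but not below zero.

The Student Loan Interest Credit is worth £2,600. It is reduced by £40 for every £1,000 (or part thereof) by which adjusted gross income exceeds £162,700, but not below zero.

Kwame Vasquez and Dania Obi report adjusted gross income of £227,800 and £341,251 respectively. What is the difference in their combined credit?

Kwame (£227,800): Apprenticeship Credit: £227,800 is at or below the £277,800 threshold, so the full £7,740 applies. Student Loan Interest Credit: income exceeds £162,700 by £65,100 → 66 increments × £40 = £2,640 ≥ base, so the credit is £0. total £7,740 + £0 = £7,740
Dania (£341,251): Apprenticeship Credit: income exceeds £277,800 by £63,451 → 159 increments × £120 = £19,080 ≥ base, so the credit is £0. Student Loan Interest Credit: income exceeds £162,700 by £178,551 → 179 increments × £40 = £7,160 ≥ base, so the credit is £0. total £0 + £0 = £0
Difference: |£7,740 − £0| = £7,740.

£7,740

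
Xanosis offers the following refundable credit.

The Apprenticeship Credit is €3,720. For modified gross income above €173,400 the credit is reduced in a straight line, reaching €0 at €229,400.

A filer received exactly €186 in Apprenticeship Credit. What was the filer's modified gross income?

€226,600

€186 is 186/3,720 of the full €3,720, so 3,534/3,720 of the €56,000 range has been used: income = €173,400 + €56,000 × 3,534/3,720 = €226,600.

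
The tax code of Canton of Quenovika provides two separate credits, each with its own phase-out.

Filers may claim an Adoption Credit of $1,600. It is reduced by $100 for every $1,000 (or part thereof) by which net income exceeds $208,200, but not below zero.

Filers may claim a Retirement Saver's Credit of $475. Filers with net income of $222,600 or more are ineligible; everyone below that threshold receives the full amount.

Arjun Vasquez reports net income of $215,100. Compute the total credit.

$1,375

Adoption Credit: income exceeds $208,200 by $6,900, which is 7 full-or-partial $1,000 increments; reduction = 7 × $100 = $700, leaving $900.
Retirement Saver's Credit: $215,100 is below the $222,600 cutoff, so the full $475 applies.
Total: $900 + $475 = $1,375.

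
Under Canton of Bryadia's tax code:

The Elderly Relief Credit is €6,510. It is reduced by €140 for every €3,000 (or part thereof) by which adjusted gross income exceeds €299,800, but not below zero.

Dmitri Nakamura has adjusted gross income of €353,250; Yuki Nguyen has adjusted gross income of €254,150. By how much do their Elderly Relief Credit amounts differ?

Dmitri (€353,250): Elderly Relief Credit: income exceeds €299,800 by €53,450, which is 18 full-or-partial €3,000 increments; reduction = 18 × €140 = €2,520, leaving €3,990.
Yuki (€254,150): Elderly Relief Credit: €254,150 is at or below the €299,800 threshold, so the full €6,510 applies.
Difference: |€3,990 − €6,510| = €2,520.

€2,520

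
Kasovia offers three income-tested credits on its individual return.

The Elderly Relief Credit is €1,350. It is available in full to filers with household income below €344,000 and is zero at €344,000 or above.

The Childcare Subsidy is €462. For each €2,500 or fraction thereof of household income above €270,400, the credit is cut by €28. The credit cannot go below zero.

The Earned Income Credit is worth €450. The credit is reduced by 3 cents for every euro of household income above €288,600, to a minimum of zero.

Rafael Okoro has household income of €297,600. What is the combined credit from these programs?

Elderly Relief Credit: €297,600 is below the €344,000 cutoff, so the full €1,350 applies.
Childcare Subsidy: income exceeds €270,400 by €27,200, which is 11 full-or-partial €2,500 increments; reduction = 11 × €28 = €308, leaving €154.
Earned Income Credit: 3% of the €9,000 excess over €288,600 is €270; credit = €450 − €270 = €180.
Total: €1,350 + €154 + €180 = €1,684.

€1,684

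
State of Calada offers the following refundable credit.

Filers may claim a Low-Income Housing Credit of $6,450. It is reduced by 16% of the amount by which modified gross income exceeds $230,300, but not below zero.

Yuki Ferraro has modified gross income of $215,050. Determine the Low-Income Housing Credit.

Low-Income Housing Credit: $215,050 is at or below the $230,300 threshold, so the full $6,450 applies.

$6,450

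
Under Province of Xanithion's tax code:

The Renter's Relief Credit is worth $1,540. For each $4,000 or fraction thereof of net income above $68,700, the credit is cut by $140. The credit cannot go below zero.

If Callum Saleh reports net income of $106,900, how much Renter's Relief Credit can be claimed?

Renter's Relief Credit: income exceeds $68,700 by $38,200, which is 10 full-or-partial $4,000 increments; reduction = 10 × $140 = $1,400, leaving $140.

$140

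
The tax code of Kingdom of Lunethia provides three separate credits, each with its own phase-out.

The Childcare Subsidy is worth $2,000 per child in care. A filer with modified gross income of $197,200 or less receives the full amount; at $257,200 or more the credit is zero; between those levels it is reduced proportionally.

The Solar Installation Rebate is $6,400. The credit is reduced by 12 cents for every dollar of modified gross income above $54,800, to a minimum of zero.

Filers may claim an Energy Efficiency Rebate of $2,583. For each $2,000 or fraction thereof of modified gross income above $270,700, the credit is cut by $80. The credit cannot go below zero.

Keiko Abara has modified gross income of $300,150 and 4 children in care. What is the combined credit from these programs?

$1,383

Childcare Subsidy: base = 4 × $2,000 = $8,000. $300,150 is at or above $257,200, so the credit is $0.
Solar Installation Rebate: 12% of the $245,350 excess over $54,800 is $29,442 ≥ base, so the credit is $0.
Energy Efficiency Rebate: income exceeds $270,700 by $29,450, which is 15 full-or-partial $2,000 increments; reduction = 15 × $80 = $1,200, leaving $1,383.
Total: $0 + $0 + $1,383 = $1,383.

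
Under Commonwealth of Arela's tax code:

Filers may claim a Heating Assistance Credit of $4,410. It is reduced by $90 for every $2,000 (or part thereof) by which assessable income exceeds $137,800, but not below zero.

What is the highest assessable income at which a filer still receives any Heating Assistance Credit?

After 48 increments the reduction is 48 × $90 = $4,320, leaving $90; one more increment wipes it out. Increment 48 ends at excess 48 × $2,000 = $96,000, so the highest qualifying income is $137,800 + $96,000 = $233,800.

$233,800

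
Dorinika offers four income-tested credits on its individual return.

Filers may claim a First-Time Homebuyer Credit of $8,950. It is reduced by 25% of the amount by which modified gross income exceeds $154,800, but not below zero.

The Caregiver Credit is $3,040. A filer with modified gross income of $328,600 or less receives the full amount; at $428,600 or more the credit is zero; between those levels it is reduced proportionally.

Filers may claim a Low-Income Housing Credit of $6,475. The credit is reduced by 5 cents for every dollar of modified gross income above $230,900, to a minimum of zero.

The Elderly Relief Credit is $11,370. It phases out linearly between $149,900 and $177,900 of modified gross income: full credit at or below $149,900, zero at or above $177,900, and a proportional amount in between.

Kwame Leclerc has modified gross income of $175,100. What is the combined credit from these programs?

$14,527

First-Time Homebuyer Credit: 25% of the $20,300 excess over $154,800 is $5,075; credit = $8,950 − $5,075 = $3,875.
Caregiver Credit: $175,100 is at or below the $328,600 threshold, so the full $3,040 applies.
Low-Income Housing Credit: $175,100 is at or below the $230,900 threshold, so the full $6,475 applies.
Elderly Relief Credit: $175,100 is $25,200 into a $28,000 phase-out range, leaving 2,800/28,000 of the credit: $11,370 × 2,800/28,000 = $1,137.
Total: $3,875 + $3,040 + $6,475 + $1,137 = $14,527.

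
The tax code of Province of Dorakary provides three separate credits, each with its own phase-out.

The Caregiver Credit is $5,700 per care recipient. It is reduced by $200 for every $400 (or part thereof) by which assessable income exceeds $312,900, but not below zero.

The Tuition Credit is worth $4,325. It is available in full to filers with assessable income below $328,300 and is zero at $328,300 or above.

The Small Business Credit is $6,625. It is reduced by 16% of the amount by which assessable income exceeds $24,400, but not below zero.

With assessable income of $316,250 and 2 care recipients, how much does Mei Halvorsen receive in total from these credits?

$13,925

Caregiver Credit: base = 2 × $5,700 = $11,400. income exceeds $312,900 by $3,350, which is 9 full-or-partial $400 increments; reduction = 9 × $200 = $1,800, leaving $9,600.
Tuition Credit: $316,250 is below the $328,300 cutoff, so the full $4,325 applies.
Small Business Credit: 16% of the $291,850 excess over $24,400 is $46,696 ≥ base, so the credit is $0.
Total: $9,600 + $4,325 + $0 = $13,925.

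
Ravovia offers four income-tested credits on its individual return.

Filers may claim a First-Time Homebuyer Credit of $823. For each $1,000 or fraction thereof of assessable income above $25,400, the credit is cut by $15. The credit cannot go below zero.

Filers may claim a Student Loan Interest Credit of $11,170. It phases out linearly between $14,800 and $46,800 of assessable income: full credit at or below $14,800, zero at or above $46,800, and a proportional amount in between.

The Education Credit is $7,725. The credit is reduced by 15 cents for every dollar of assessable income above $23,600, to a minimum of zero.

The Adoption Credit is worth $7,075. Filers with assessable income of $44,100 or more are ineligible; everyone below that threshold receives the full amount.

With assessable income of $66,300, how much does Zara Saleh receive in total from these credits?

$1,528

First-Time Homebuyer Credit: income exceeds $25,400 by $40,900, which is 41 full-or-partial $1,000 increments; reduction = 41 × $15 = $615, leaving $208.
Student Loan Interest Credit: $66,300 is at or above $46,800, so the credit is $0.
Education Credit: 15% of the $42,700 excess over $23,600 is $6,405; credit = $7,725 − $6,405 = $1,320.
Adoption Credit: $66,300 meets or exceeds the $44,100 cutoff, so the credit is $0.
Total: $208 + $0 + $1,320 + $0 = $1,528.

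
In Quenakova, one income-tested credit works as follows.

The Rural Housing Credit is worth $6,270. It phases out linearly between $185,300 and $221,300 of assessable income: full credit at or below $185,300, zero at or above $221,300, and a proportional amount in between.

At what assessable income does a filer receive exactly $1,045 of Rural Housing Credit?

$215,300

$1,045 is 1,045/6,270 of the full $6,270, so 5,225/6,270 of the $36,000 range has been used: income = $185,300 + $36,000 × 5,225/6,270 = $215,300.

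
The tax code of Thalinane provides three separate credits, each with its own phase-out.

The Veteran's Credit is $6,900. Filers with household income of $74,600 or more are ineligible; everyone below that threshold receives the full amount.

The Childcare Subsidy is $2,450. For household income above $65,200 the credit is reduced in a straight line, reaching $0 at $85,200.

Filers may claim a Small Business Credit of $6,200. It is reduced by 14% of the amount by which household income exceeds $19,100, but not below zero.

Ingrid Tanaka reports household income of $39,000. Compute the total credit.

Veteran's Credit: $39,000 is below the $74,600 cutoff, so the full $6,900 applies.
Childcare Subsidy: $39,000 is at or below the $65,200 threshold, so the full $2,450 applies.
Small Business Credit: 14% of the $19,900 excess over $19,100 is $2,786; credit = $6,200 − $2,786 = $3,414.
Total: $6,900 + $2,450 + $3,414 = $12,764.

$12,764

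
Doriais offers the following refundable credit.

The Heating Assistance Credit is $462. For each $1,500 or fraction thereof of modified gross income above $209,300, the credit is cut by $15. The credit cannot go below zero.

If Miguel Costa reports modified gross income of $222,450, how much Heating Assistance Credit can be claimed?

$327

Heating Assistance Credit: income exceeds $209,300 by $13,150, which is 9 full-or-partial $1,500 increments; reduction = 9 × $15 = $135, leaving $327.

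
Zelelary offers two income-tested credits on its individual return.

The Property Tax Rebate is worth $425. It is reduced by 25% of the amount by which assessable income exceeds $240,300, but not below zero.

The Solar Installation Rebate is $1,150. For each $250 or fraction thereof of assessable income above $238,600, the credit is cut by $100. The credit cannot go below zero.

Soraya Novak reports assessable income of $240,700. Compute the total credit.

Property Tax Rebate: 25% of the $400 excess over $240,300 is $100; credit = $425 − $100 = $325.
Solar Installation Rebate: income exceeds $238,600 by $2,100, which is 9 full-or-partial $250 increments; reduction = 9 × $100 = $900, leaving $250.
Total: $325 + $250 = $575.

$575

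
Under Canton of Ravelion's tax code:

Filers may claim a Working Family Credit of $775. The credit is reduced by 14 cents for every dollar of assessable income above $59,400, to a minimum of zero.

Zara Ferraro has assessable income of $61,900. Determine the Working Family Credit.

$425

Working Family Credit: 14% of the $2,500 excess over $59,400 is $350; credit = $775 − $350 = $425.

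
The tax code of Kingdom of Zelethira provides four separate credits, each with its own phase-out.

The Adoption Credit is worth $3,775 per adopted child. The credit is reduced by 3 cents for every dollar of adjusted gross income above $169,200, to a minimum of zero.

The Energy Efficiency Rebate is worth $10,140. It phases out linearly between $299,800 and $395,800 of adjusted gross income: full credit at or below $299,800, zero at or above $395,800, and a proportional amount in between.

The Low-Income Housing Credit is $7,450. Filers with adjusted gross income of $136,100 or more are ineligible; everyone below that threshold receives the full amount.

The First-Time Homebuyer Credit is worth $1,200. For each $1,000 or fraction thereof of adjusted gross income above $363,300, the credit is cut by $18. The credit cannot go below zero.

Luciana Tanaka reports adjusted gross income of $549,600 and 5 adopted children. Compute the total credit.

$7,463

Adoption Credit: base = 5 × $3,775 = $18,875. 3% of the $380,400 excess over $169,200 is $11,412; credit = $18,875 − $11,412 = $7,463.
Energy Efficiency Rebate: $549,600 is at or above $395,800, so the credit is $0.
Low-Income Housing Credit: $549,600 meets or exceeds the $136,100 cutoff, so the credit is $0.
First-Time Homebuyer Credit: income exceeds $363,300 by $186,300 → 187 increments × $18 = $3,366 ≥ base, so the credit is $0.
Total: $7,463 + $0 + $0 + $0 = $7,463.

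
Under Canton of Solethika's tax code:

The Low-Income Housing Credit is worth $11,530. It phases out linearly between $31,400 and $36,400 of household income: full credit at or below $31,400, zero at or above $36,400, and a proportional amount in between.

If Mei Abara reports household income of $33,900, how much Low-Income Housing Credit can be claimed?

$5,765

Low-Income Housing Credit: $33,900 is $2,500 into a $5,000 phase-out range, leaving 2,500/5,000 of the credit: $11,530 × 2,500/5,000 = $5,765.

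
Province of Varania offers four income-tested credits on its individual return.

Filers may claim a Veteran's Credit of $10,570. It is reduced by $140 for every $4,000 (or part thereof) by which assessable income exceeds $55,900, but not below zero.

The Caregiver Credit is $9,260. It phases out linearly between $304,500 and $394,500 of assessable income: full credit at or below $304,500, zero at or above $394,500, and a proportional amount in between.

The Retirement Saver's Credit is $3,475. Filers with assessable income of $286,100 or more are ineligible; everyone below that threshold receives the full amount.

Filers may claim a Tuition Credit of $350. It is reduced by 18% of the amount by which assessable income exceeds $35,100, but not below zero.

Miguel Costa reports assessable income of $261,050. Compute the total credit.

$16,025

Veteran's Credit: income exceeds $55,900 by $205,150, which is 52 full-or-partial $4,000 increments; reduction = 52 × $140 = $7,280, leaving $3,290.
Caregiver Credit: $261,050 is at or below the $304,500 threshold, so the full $9,260 applies.
Retirement Saver's Credit: $261,050 is below the $286,100 cutoff, so the full $3,475 applies.
Tuition Credit: 18% of the $225,950 excess over $35,100 is $40,671 ≥ base, so the credit is $0.
Total: $3,290 + $9,260 + $3,475 + $0 = $16,025.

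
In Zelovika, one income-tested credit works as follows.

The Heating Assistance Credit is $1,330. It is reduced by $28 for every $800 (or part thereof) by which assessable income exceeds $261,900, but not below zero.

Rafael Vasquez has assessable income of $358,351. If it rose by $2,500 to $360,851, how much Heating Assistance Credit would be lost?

$0

At $358,351 — income exceeds $261,900 by $96,451 → 121 increments × $28 = $3,388 ≥ base, so the credit is $0.
At $360,851 — income exceeds $261,900 by $98,951 → 124 increments × $28 = $3,472 ≥ base, so the credit is $0.
Lost: $0 − $0 = $0.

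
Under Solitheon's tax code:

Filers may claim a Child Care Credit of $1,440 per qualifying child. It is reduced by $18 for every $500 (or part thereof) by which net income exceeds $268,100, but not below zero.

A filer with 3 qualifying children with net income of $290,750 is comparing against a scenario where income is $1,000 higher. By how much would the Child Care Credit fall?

$36

At $290,750 — base = 3 × $1,440 = $4,320. income exceeds $268,100 by $22,650, which is 46 full-or-partial $500 increments; reduction = 46 × $18 = $828, leaving $3,492.
At $291,750 — base = 3 × $1,440 = $4,320. income exceeds $268,100 by $23,650, which is 48 full-or-partial $500 increments; reduction = 48 × $18 = $864, leaving $3,456.
Lost: $3,492 − $3,456 = $36.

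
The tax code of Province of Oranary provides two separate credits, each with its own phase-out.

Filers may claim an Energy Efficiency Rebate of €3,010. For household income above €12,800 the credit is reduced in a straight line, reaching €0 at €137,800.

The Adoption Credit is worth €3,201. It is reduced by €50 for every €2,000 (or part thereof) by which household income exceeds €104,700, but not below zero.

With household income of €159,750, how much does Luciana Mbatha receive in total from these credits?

€1,801

Energy Efficiency Rebate: €159,750 is at or above €137,800, so the credit is €0.
Adoption Credit: income exceeds €104,700 by €55,050, which is 28 full-or-partial €2,000 increments; reduction = 28 × €50 = €1,400, leaving €1,801.
Total: €0 + €1,801 = €1,801.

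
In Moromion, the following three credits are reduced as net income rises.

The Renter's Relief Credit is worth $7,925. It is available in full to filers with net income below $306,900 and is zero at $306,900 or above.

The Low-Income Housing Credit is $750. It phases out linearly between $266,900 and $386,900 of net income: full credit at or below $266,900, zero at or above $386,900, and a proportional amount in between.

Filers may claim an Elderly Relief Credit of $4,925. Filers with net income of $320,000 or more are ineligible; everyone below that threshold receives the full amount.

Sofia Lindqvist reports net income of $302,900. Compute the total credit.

Renter's Relief Credit: $302,900 is below the $306,900 cutoff, so the full $7,925 applies.
Low-Income Housing Credit: $302,900 is $36,000 into a $120,000 phase-out range, leaving 84,000/120,000 of the credit: $750 × 84,000/120,000 = $525.
Elderly Relief Credit: $302,900 is below the $320,000 cutoff, so the full $4,925 applies.
Total: $7,925 + $525 + $4,925 = $13,375.

$13,375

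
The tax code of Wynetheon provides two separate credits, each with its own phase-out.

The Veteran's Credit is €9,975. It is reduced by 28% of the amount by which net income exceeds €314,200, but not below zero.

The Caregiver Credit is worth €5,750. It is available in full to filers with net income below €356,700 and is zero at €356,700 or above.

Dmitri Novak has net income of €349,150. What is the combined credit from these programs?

Veteran's Credit: 28% of the €34,950 excess over €314,200 is €9,786; credit = €9,975 − €9,786 = €189.
Caregiver Credit: €349,150 is below the €356,700 cutoff, so the full €5,750 applies.
Total: €189 + €5,750 = €5,939.

€5,939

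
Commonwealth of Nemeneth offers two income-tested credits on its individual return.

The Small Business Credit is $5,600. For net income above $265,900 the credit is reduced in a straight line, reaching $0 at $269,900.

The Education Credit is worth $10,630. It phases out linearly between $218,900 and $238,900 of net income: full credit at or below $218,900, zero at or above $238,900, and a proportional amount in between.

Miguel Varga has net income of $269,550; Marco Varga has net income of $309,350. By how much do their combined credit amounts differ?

Miguel ($269,550): Small Business Credit: $269,550 is $3,650 into a $4,000 phase-out range, leaving 350/4,000 of the credit: $5,600 × 350/4,000 = $490. Education Credit: $269,550 is at or above $238,900, so the credit is $0. total $490 + $0 = $490
Marco ($309,350): Small Business Credit: $309,350 is at or above $269,900, so the credit is $0. Education Credit: $309,350 is at or above $238,900, so the credit is $0. total $0 + $0 = $0
Difference: |$490 − $0| = $490.

$490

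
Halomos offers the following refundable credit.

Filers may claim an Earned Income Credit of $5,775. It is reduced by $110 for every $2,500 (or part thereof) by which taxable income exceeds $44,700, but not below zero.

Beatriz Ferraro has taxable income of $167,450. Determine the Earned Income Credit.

Earned Income Credit: income exceeds $44,700 by $122,750, which is 50 full-or-partial $2,500 increments; reduction = 50 × $110 = $5,500, leaving $275.

$275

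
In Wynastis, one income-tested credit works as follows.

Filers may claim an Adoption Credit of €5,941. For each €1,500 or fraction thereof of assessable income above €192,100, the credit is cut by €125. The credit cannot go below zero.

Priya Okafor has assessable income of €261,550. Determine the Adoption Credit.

€66

Adoption Credit: income exceeds €192,100 by €69,450, which is 47 full-or-partial €1,500 increments; reduction = 47 × €125 = €5,875, leaving €66.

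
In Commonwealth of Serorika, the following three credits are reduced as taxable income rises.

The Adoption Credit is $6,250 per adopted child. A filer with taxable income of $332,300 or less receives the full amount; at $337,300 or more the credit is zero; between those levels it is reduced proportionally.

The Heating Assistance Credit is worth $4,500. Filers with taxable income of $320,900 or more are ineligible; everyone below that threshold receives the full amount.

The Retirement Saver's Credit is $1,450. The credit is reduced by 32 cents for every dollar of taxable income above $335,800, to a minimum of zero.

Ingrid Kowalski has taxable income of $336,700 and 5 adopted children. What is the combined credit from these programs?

$4,912

Adoption Credit: base = 5 × $6,250 = $31,250. $336,700 is $4,400 into a $5,000 phase-out range, leaving 600/5,000 of the credit: $31,250 × 600/5,000 = $3,750.
Heating Assistance Credit: $336,700 meets or exceeds the $320,900 cutoff, so the credit is $0.
Retirement Saver's Credit: 32% of the $900 excess over $335,800 is $288; credit = $1,450 − $288 = $1,162.
Total: $3,750 + $0 + $1,162 = $4,912.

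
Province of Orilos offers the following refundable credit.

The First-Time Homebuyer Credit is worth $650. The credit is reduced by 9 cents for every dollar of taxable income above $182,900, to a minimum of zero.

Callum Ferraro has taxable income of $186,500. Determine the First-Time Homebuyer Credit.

First-Time Homebuyer Credit: 9% of the $3,600 excess over $182,900 is $324; credit = $650 − $324 = $326.

$326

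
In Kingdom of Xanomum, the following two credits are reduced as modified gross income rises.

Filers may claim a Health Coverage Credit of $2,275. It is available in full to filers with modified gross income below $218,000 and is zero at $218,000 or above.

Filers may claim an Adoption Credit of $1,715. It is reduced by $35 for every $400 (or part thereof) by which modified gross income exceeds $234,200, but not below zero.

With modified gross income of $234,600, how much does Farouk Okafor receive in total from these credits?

$1,680

Health Coverage Credit: $234,600 meets or exceeds the $218,000 cutoff, so the credit is $0.
Adoption Credit: income exceeds $234,200 by $400, which is 1 full-or-partial $400 increment; reduction = 1 × $35 = $35, leaving $1,680.
Total: $0 + $1,680 = $1,680.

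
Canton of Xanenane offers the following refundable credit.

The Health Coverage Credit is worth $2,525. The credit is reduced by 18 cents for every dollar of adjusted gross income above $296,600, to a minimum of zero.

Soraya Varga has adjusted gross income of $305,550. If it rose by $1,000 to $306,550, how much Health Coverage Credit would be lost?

At $305,550 — 18% of the $8,950 excess over $296,600 is $1,611; credit = $2,525 − $1,611 = $914.
At $306,550 — 18% of the $9,950 excess over $296,600 is $1,791; credit = $2,525 − $1,791 = $734.
Lost: $914 − $734 = $180.

$180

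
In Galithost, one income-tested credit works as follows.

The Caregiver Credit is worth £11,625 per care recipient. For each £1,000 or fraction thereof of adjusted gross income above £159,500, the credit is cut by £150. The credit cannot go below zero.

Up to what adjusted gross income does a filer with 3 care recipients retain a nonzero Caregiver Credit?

Full credit = 3 × £11,625 = £34,875.
After 232 increments the reduction is 232 × £150 = £34,800, leaving £75; one more increment wipes it out. Increment 232 ends at excess 232 × £1,000 = £232,000, so the highest qualifying income is £159,500 + £232,000 = £391,500.

£391,500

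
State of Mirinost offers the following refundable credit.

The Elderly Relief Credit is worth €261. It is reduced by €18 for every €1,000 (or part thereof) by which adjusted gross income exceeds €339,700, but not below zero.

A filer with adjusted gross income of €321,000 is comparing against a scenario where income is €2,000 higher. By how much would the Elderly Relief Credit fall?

€0

At €321,000 — €321,000 is at or below the €339,700 threshold, so the full €261 applies.
At €323,000 — €323,000 is at or below the €339,700 threshold, so the full €261 applies.
Lost: €261 − €261 = €0.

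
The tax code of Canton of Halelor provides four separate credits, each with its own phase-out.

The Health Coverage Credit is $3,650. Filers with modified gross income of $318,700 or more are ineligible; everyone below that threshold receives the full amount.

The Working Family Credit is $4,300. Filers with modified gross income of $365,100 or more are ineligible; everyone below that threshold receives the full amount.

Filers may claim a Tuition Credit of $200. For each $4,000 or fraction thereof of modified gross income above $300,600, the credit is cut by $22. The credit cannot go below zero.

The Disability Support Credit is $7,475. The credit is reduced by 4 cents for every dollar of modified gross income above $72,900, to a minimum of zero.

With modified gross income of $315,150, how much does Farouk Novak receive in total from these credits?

Health Coverage Credit: $315,150 is below the $318,700 cutoff, so the full $3,650 applies.
Working Family Credit: $315,150 is below the $365,100 cutoff, so the full $4,300 applies.
Tuition Credit: income exceeds $300,600 by $14,550, which is 4 full-or-partial $4,000 increments; reduction = 4 × $22 = $88, leaving $112.
Disability Support Credit: 4% of the $242,250 excess over $72,900 is $9,690 ≥ base, so the credit is $0.
Total: $3,650 + $4,300 + $112 + $0 = $8,062.

$8,062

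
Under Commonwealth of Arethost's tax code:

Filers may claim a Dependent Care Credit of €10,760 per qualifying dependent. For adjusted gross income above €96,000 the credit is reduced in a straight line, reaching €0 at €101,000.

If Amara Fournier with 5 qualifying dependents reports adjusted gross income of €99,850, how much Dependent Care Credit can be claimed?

€12,374

Dependent Care Credit: base = 5 × €10,760 = €53,800. €99,850 is €3,850 into a €5,000 phase-out range, leaving 1,150/5,000 of the credit: €53,800 × 1,150/5,000 = €12,374.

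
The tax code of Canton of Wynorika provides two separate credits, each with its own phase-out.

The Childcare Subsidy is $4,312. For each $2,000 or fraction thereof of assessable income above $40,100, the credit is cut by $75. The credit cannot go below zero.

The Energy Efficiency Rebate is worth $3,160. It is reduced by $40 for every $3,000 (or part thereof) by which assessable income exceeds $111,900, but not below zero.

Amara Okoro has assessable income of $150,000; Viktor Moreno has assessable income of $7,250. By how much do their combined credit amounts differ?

$4,645

Amara ($150,000): Childcare Subsidy: income exceeds $40,100 by $109,900, which is 55 full-or-partial $2,000 increments; reduction = 55 × $75 = $4,125, leaving $187. Energy Efficiency Rebate: income exceeds $111,900 by $38,100, which is 13 full-or-partial $3,000 increments; reduction = 13 × $40 = $520, leaving $2,640. total $187 + $2,640 = $2,827
Viktor ($7,250): Childcare Subsidy: $7,250 is at or below the $40,100 threshold, so the full $4,312 applies. Energy Efficiency Rebate: $7,250 is at or below the $111,900 threshold, so the full $3,160 applies. total $4,312 + $3,160 = $7,472
Difference: |$2,827 − $7,472| = $4,645.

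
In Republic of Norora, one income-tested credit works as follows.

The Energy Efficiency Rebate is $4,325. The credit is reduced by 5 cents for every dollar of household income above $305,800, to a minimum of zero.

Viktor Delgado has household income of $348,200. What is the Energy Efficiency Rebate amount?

Energy Efficiency Rebate: 5% of the $42,400 excess over $305,800 is $2,120; credit = $4,325 − $2,120 = $2,205.

$2,205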